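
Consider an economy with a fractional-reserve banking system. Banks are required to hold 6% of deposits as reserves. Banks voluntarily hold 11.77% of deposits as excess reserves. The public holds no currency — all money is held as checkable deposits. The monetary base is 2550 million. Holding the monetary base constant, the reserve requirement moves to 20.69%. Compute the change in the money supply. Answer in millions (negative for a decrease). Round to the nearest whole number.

Initially m₁ = 1 / (0.06 + 0.1177) ≈ 5.62746, so M₁ = 5.62746 × 2550 = 14350.023 million.
After the change m₂ = 1 / (0.2069 + 0.1177) ≈ 3.08071, so M₂ = 3.08071 × 2550 = 7855.8105 million.
ΔM = M₂ − M₁ = 7855.8105 − 14350.023 = -6494.2125 million.

-6494 million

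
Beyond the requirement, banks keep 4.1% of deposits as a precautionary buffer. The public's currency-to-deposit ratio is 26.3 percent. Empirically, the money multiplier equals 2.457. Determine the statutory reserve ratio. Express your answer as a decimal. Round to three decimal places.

Using m = 2.457. Since m = (1 + c)/(c + rr + e), the denominator satisfies c + rr + e = (1 + c)/m = (1 + 0.263) / 2.457 ≈ 0.514042.
With c = 0.263 and e = 0.041, the statutory reserve ratio is 0.514042 − 0.263 − 0.041 = 0.210042.

0.210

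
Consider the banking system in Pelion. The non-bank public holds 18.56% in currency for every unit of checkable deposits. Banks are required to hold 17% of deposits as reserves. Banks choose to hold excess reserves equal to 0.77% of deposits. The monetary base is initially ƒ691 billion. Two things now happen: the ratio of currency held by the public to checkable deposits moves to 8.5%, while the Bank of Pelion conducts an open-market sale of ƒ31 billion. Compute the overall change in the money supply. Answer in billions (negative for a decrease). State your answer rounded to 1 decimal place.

ƒ470.9 billion

Before: m₁ = (1 + 0.1856) / (0.17 + 0.0077 + 0.1856) ≈ 3.26342, MB₁ = 691, so M₁ = 3.26342 × 691 ≈ 2255.0232 billion.
After: m₂ = (1 + 0.085) / (0.17 + 0.0077 + 0.085) ≈ 4.13019, MB₂ = 691 − 31 = 660, so M₂ = 4.13019 × 660 = 2725.9254 billion.
ΔM = M₂ − M₁ = 2725.9254 − 2255.0232 = 470.9022 billion.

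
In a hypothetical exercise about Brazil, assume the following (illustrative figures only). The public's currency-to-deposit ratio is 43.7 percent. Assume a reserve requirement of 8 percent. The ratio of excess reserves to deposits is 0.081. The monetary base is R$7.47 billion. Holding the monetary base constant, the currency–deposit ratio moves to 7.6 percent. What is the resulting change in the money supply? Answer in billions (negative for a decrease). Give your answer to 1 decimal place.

R$16.0 billion

Initially m₁ = (1 + 0.437) / (0.08 + 0.081 + 0.437) ≈ 2.4030, so M₁ = 2.4030 × 7.47 ≈ 17.9504 billion.
After the change m₂ = (1 + 0.076) / (0.08 + 0.081 + 0.076) ≈ 4.5401, so M₂ = 4.5401 × 7.47 ≈ 33.9145 billion.
ΔM = M₂ − M₁ = 33.9145 − 17.9504 = 15.9641 billion.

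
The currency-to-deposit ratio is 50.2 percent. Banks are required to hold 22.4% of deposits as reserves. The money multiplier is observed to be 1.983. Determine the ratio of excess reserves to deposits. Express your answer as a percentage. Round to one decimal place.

Using m = 1.983. Since m = (1 + c)/(c + rr + e), the denominator satisfies c + rr + e = (1 + c)/m = (1 + 0.502) / 1.983 ≈ 0.757438.
With c = 0.502 and rr = 0.224, the ratio of excess reserves to deposits is 0.757438 − 0.502 − 0.224 = 0.031438.

3.1%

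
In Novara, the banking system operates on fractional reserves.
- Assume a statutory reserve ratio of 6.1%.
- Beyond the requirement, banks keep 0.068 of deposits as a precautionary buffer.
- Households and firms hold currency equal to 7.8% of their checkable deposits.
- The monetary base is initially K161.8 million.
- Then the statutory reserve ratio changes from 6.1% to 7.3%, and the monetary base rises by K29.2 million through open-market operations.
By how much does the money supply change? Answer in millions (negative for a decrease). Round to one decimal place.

K97.6 million

Before: m₁ = (1 + 0.078) / (0.061 + 0.068 + 0.078) ≈ 5.20773, MB₁ = 161.8, so M₁ = 5.20773 × 161.8 ≈ 842.6107 million.
After: m₂ = (1 + 0.078) / (0.073 + 0.068 + 0.078) ≈ 4.92237, MB₂ = 161.8 + 29.2 = 191, so M₂ = 4.92237 × 191 ≈ 940.1727 million.
ΔM = M₂ − M₁ = 940.1727 − 842.6107 = 97.562 million.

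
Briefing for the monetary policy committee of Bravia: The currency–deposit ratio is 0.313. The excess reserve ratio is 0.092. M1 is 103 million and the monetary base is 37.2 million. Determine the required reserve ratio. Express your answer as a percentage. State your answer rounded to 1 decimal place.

Using m = M/MB = 103/37.2 ≈ 2.768817. Since m = (1 + c)/(c + rr + e), the denominator satisfies c + rr + e = (1 + c)/m = (1 + 0.313) / 2.768817 ≈ 0.474210.
With c = 0.313 and e = 0.092, the required reserve ratio is 0.474210 − 0.313 − 0.092 = 0.06921.

6.9%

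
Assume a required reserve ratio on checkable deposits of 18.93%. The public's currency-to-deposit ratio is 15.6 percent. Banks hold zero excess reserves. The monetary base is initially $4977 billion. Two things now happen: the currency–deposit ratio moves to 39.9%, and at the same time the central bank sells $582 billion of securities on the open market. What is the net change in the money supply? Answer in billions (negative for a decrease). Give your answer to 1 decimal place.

Before: m₁ = (1 + 0.156) / (0.1893 + 0.156) ≈ 3.347813, MB₁ = 4977, so M₁ = 3.347813 × 4977 ≈ 16662.0653 billion.
After: m₂ = (1 + 0.399) / (0.1893 + 0.399) ≈ 2.378038, MB₂ = 4977 − 582 = 4395, so M₂ = 2.378038 × 4395 ≈ 10451.477 billion.
ΔM = M₂ − M₁ = 10451.477 − 16662.0653 = -6210.5883 billion.

-6210.6 billion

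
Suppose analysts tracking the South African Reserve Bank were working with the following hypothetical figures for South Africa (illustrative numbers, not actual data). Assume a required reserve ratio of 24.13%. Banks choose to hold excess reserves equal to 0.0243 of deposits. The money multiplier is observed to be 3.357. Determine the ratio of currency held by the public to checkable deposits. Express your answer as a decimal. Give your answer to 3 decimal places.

Using m = 3.357. From m = (1 + c)/(c + rr + e), rearranging gives 1 + c = m·(c + rr + e), so c·(1 − m) = m·(rr + e) − 1.
Hence c = [m·(rr + e) − 1]/(1 − m) = [3.357 × (0.2413 + 0.0243) − 1] / (1 − 3.357) ≈ 0.045983.

0.046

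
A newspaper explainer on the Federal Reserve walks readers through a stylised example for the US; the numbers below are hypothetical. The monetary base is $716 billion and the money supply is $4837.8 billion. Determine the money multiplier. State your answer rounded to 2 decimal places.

6.76

The money multiplier is m = M / MB = 4837.8 / 716 ≈ 6.75670.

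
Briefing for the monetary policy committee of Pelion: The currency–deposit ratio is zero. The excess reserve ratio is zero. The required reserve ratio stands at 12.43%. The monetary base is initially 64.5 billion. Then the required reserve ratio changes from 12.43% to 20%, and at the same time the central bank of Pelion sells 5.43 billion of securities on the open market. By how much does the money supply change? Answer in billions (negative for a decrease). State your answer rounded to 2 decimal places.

Before: m₁ = 1 / (0.1243) ≈ 8.04505, MB₁ = 64.5, so M₁ = 8.04505 × 64.5 ≈ 518.9057 billion.
After: m₂ = 1 / (0.2) = 5, MB₂ = 64.5 − 5.43 = 59.07, so M₂ = 5 × 59.07 = 295.35 billion.
ΔM = M₂ − M₁ = 295.35 − 518.9057 = -223.5557 billion.

-223.56 billion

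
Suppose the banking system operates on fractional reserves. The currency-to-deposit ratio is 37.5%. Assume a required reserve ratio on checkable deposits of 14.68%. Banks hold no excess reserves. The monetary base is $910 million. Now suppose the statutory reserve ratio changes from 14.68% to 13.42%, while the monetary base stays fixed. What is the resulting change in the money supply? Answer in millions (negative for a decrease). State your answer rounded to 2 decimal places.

$59.34 million

Initially m₁ = (1 + 0.375) / (0.1468 + 0.375) ≈ 2.635109, so M₁ = 2.635109 × 910 ≈ 2397.9492 million.
After the change m₂ = (1 + 0.375) / (0.1342 + 0.375) ≈ 2.700314, so M₂ = 2.700314 × 910 ≈ 2457.2857 million.
ΔM = M₂ − M₁ = 2457.2857 − 2397.9492 = 59.3365 million.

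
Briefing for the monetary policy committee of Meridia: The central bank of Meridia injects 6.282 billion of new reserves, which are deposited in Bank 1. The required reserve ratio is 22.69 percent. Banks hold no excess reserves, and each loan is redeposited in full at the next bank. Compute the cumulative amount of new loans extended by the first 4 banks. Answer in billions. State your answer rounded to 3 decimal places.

13.758 billion

Bank i lends (1 − rr)^i of the original deposit: Bank 1 lends 6.282·0.7731 ≈ 4.8566, Bank 2 lends 6.282·0.7731² ≈ 3.7546, and so on.
Summing a geometric series: total = 6.282·[0.7731·(1 − 0.7731^4) / (1 − 0.7731)] ≈ 13.7581 billion.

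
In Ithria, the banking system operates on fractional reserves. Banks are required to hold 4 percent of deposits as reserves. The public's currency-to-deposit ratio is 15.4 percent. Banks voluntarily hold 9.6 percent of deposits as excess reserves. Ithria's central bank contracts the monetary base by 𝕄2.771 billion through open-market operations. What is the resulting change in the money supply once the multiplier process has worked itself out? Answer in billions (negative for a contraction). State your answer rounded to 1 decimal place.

The money multiplier is m = (1 + c) / (rr + e + c) = (1 + 0.154) / (0.04 + 0.096 + 0.154) ≈ 3.9793.
The sale removes 2.771 billion of base, so ΔM = m × ΔMB = 3.9793 × (−2.771) ≈ -11.0266 billion.

-11.0 billion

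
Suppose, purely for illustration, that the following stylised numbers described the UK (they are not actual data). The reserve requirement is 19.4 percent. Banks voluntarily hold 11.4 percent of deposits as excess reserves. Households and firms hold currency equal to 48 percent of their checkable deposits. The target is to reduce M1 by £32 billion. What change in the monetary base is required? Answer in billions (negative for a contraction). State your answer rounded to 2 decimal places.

The money multiplier is m = (1 + c) / (rr + e + c) = (1 + 0.48) / (0.194 + 0.114 + 0.48) ≈ 1.87817.
ΔMB = ΔM / m = (−32) / 1.87817 ≈ -17.0379 billion.

-17.04 billion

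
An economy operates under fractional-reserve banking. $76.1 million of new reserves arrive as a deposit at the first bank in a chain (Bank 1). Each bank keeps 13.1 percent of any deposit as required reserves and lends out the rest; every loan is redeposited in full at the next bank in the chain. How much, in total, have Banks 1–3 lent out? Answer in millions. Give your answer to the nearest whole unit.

Bank i lends (1 − rr)^i of the original deposit: Bank 1 lends 76.1·0.8690 = 66.1309, Bank 2 lends 76.1·0.8690² ≈ 57.4678, and so on.
Summing a geometric series: total = 76.1·[0.8690·(1 − 0.8690^3) / (1 − 0.8690)] ≈ 173.5381 million.

$174 million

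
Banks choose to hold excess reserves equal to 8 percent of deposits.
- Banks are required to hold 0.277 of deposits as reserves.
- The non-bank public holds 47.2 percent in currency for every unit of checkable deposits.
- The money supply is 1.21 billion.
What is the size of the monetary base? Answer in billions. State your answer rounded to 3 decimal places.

0.681 billion

The money multiplier is m = (1 + c) / (rr + e + c) = (1 + 0.472) / (0.277 + 0.08 + 0.472) ≈ 1.77563.
MB = M / m = 1.21 / 1.77563 ≈ 0.6814 billion.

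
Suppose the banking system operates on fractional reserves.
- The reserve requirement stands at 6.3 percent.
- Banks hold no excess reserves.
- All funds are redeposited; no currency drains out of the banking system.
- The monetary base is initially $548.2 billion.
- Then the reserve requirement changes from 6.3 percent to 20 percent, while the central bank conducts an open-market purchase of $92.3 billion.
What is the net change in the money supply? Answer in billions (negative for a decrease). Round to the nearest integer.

-5499 billion

Before: m₁ = 1 / (0.063) ≈ 15.8730, MB₁ = 548.2, so M₁ = 15.8730 × 548.2 = 8701.5786 billion.
After: m₂ = 1 / (0.2) = 5, MB₂ = 548.2 + 92.3 = 640.5, so M₂ = 5 × 640.5 = 3202.5 billion.
ΔM = M₂ − M₁ = 3202.5 − 8701.5786 = -5499.0786 billion.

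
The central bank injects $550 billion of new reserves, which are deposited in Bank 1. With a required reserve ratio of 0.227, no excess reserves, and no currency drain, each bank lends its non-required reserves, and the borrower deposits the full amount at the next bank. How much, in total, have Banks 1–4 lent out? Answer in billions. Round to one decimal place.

Bank i lends (1 − rr)^i of the original deposit: Bank 1 lends 550·0.7730 = 425.1500, Bank 2 lends 550·0.7730² ≈ 328.6410, and so on.
Summing a geometric series: total = 550·[0.7730·(1 − 0.7730^4) / (1 − 0.7730)] ≈ 1204.2029 billion.

$1204.2 billion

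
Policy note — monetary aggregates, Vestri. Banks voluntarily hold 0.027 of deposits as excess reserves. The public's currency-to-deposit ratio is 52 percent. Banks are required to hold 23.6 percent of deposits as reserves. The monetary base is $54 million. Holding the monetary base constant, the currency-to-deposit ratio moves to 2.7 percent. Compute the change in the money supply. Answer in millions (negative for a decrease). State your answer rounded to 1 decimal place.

Initially m₁ = (1 + 0.52) / (0.236 + 0.027 + 0.52) ≈ 1.9413, so M₁ = 1.9413 × 54 = 104.8302 million.
After the change m₂ = (1 + 0.027) / (0.236 + 0.027 + 0.027) ≈ 3.5414, so M₂ = 3.5414 × 54 = 191.2356 million.
ΔM = M₂ − M₁ = 191.2356 − 104.8302 = 86.4054 million.

$86.4 million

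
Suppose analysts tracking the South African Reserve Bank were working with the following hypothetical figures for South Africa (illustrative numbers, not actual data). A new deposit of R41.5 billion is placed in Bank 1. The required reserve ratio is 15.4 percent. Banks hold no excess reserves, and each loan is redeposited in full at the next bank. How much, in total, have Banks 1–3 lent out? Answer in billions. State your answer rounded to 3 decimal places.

R89.939 billion

Bank i lends (1 − rr)^i of the original deposit: Bank 1 lends 41.5·0.8460 = 35.1090, Bank 2 lends 41.5·0.8460² ≈ 29.7022, and so on.
Summing a geometric series: total = 41.5·[0.8460·(1 − 0.8460^3) / (1 − 0.8460)] ≈ 89.9393 billion.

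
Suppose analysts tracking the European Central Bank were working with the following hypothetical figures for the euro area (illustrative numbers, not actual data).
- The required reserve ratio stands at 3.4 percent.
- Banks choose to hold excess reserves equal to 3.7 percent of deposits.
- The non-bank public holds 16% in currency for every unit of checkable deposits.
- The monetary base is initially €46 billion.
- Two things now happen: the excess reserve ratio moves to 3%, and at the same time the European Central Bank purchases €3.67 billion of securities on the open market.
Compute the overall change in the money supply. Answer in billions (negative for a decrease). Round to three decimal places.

€26.224 billion

Before: m₁ = (1 + 0.16) / (0.034 + 0.037 + 0.16) ≈ 5.021645, MB₁ = 46, so M₁ = 5.021645 × 46 ≈ 230.9957 billion.
After: m₂ = (1 + 0.16) / (0.034 + 0.03 + 0.16) ≈ 5.178571, MB₂ = 46 + 3.67 = 49.67, so M₂ = 5.178571 × 49.67 ≈ 257.2196 billion.
ΔM = M₂ − M₁ = 257.2196 − 230.9957 = 26.2239 billion.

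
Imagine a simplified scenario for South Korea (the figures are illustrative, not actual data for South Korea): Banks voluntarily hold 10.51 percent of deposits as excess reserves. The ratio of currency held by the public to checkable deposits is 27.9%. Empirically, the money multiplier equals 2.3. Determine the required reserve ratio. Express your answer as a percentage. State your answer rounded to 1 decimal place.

17.2%

Using m = 2.3. Since m = (1 + c)/(c + rr + e), the denominator satisfies c + rr + e = (1 + c)/m = (1 + 0.279) / 2.3 ≈ 0.556087.
With c = 0.279 and e = 0.1051, the required reserve ratio is 0.556087 − 0.279 − 0.1051 = 0.171987.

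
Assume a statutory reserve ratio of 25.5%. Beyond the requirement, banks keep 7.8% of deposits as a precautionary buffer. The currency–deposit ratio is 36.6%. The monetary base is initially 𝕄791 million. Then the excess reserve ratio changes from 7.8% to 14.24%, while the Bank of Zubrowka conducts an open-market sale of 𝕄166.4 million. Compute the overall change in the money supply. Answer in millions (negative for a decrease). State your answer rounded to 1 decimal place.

-428.2 million

Before: m₁ = (1 + 0.366) / (0.255 + 0.078 + 0.366) ≈ 1.95422, MB₁ = 791, so M₁ = 1.95422 × 791 ≈ 1545.788 million.
After: m₂ = (1 + 0.366) / (0.255 + 0.1424 + 0.366) ≈ 1.78936, MB₂ = 791 − 166.4 = 624.6, so M₂ = 1.78936 × 624.6 ≈ 1117.6343 million.
ΔM = M₂ − M₁ = 1117.6343 − 1545.788 = -428.1537 million.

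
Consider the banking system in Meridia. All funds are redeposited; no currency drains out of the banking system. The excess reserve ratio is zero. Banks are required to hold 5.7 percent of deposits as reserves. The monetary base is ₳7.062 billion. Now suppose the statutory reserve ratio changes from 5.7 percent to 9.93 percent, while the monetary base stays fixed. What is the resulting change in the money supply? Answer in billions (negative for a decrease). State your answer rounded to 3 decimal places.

-52.777 billion

Initially m₁ = 1 / (0.057) ≈ 17.54386, so M₁ = 17.54386 × 7.062 ≈ 123.8947 billion.
After the change m₂ = 1 / (0.0993) ≈ 10.07049, so M₂ = 10.07049 × 7.062 ≈ 71.1178 billion.
ΔM = M₂ − M₁ = 71.1178 − 123.8947 = -52.7769 billion.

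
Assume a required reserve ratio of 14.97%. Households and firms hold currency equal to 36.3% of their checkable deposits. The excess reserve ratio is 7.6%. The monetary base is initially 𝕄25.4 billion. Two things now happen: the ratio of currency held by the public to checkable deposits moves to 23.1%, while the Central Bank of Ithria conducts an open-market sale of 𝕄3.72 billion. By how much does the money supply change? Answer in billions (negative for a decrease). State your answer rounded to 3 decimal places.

Before: m₁ = (1 + 0.363) / (0.1497 + 0.076 + 0.363) ≈ 2.315271, MB₁ = 25.4, so M₁ = 2.315271 × 25.4 ≈ 58.8079 billion.
After: m₂ = (1 + 0.231) / (0.1497 + 0.076 + 0.231) ≈ 2.695424, MB₂ = 25.4 − 3.72 = 21.68, so M₂ = 2.695424 × 21.68 ≈ 58.4368 billion.
ΔM = M₂ − M₁ = 58.4368 − 58.8079 = -0.3711 billion.

-0.371 billion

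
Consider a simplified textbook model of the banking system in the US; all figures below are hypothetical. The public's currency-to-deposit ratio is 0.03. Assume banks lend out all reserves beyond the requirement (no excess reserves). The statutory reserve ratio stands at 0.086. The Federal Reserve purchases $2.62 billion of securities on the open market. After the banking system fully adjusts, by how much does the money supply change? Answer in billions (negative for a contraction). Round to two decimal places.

$23.26 billion

The money multiplier is m = (1 + c) / (rr + c) = (1 + 0.03) / (0.086 + 0.03) ≈ 8.8793.
The purchase adds 2.62 billion of base, so ΔM = m × ΔMB = 8.8793 × (+2.62) ≈ 23.2638 billion.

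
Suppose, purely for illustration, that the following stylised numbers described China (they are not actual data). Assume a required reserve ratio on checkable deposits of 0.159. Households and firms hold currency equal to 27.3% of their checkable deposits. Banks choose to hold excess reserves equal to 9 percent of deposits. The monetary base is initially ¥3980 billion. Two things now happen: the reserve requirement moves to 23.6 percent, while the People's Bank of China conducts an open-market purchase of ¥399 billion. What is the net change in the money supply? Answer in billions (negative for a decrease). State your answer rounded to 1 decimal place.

Before: m₁ = (1 + 0.273) / (0.159 + 0.09 + 0.273) ≈ 2.438697, MB₁ = 3980, so M₁ = 2.438697 × 3980 ≈ 9706.0141 billion.
After: m₂ = (1 + 0.273) / (0.236 + 0.09 + 0.273) ≈ 2.125209, MB₂ = 3980 + 399 = 4379, so M₂ = 2.125209 × 4379 ≈ 9306.2902 billion.
ΔM = M₂ − M₁ = 9306.2902 − 9706.0141 = -399.7239 billion.

-399.7 billion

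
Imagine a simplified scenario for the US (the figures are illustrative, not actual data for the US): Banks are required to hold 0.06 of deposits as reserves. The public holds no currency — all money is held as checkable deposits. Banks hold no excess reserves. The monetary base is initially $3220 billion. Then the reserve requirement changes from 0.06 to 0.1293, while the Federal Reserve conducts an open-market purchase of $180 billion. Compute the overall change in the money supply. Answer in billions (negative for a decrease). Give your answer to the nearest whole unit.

Before: m₁ = 1 / (0.06) ≈ 16.66667, MB₁ = 3220, so M₁ = 16.66667 × 3220 = 53666.6774 billion.
After: m₂ = 1 / (0.1293) ≈ 7.73395, MB₂ = 3220 + 180 = 3400, so M₂ = 7.73395 × 3400 = 26295.43 billion.
ΔM = M₂ − M₁ = 26295.43 − 53666.6774 = -27371.2474 billion.

-27371 billion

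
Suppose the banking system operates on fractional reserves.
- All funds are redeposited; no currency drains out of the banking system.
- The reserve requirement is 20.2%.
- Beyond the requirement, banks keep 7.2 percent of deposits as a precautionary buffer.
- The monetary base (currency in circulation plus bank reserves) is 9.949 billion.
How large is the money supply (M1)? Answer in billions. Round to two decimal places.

The money multiplier is m = 1 / (rr + e) = 1 / (0.202 + 0.072) ≈ 3.6496.
So M = m × MB = 3.6496 × 9.949 ≈ 36.3099 billion.

36.31 billion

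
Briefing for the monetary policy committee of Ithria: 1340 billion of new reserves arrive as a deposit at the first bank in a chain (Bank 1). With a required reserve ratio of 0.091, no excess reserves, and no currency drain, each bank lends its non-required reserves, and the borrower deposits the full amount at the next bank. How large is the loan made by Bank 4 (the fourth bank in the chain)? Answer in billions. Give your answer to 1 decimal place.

Each bank lends a fraction (1 − rr) = 0.9090 of the deposit it receives, so Bank 4 receives 1340·0.9090^3 and lends 1340·0.9090^4 ≈ 914.8720 billion.

914.9 billion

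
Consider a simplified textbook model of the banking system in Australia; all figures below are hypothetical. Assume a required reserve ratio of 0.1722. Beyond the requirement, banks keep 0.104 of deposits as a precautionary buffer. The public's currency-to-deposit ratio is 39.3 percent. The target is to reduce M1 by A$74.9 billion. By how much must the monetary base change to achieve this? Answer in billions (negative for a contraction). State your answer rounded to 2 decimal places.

The money multiplier is m = (1 + c) / (rr + e + c) = (1 + 0.393) / (0.1722 + 0.104 + 0.393) ≈ 2.08159.
ΔMB = ΔM / m = (−74.9) / 2.08159 ≈ -35.9821 billion.

-35.98 billion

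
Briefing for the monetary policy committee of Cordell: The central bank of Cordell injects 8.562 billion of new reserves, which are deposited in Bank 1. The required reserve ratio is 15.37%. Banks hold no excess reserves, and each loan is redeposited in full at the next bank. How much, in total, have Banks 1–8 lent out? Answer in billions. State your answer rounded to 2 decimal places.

34.74 billion

Bank i lends (1 − rr)^i of the original deposit: Bank 1 lends 8.562·0.8463 ≈ 7.2460, Bank 2 lends 8.562·0.8463² ≈ 6.1323, and so on.
Summing a geometric series: total = 8.562·[0.8463·(1 − 0.8463^8) / (1 − 0.8463)] ≈ 34.7382 billion.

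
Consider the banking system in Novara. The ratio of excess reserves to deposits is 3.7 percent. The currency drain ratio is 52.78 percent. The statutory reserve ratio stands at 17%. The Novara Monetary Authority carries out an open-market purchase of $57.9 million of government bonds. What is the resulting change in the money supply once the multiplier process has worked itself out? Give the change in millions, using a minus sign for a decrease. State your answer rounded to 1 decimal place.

$120.4 million

The money multiplier is m = (1 + c) / (rr + e + c) = (1 + 0.5278) / (0.17 + 0.037 + 0.5278) ≈ 2.0792.
The purchase adds 57.9 million of base, so ΔM = m × ΔMB = 2.0792 × (+57.9) ≈ 120.3857 million.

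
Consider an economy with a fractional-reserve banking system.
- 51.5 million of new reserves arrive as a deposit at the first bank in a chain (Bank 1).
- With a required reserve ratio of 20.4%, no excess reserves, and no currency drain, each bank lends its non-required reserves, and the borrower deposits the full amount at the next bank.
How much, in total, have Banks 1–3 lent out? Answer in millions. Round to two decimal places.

Bank i lends (1 − rr)^i of the original deposit: Bank 1 lends 51.5·0.7960 = 40.9940, Bank 2 lends 51.5·0.7960² ≈ 32.6312, and so on.
Summing a geometric series: total = 51.5·[0.7960·(1 − 0.7960^3) / (1 − 0.7960)] ≈ 99.5997 million.

99.60 million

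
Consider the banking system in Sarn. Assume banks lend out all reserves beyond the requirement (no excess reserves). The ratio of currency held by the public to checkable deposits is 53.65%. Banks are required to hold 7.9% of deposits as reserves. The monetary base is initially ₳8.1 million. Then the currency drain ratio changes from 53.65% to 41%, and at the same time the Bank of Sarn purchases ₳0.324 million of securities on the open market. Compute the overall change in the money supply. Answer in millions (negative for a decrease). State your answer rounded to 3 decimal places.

₳4.070 million

Before: m₁ = (1 + 0.5365) / (0.079 + 0.5365) ≈ 2.49634, MB₁ = 8.1, so M₁ = 2.49634 × 8.1 ≈ 20.2204 million.
After: m₂ = (1 + 0.41) / (0.079 + 0.41) ≈ 2.88344, MB₂ = 8.1 + 0.324 = 8.424, so M₂ = 2.88344 × 8.424 ≈ 24.2901 million.
ΔM = M₂ − M₁ = 24.2901 − 20.2204 = 4.0697 million.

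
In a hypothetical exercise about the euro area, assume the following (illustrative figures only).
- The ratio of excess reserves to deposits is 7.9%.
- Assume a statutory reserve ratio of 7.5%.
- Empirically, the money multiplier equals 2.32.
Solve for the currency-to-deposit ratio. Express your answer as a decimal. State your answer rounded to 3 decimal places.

Using m = 2.32. From m = (1 + c)/(c + rr + e), rearranging gives 1 + c = m·(c + rr + e), so c·(1 − m) = m·(rr + e) − 1.
Hence c = [m·(rr + e) − 1]/(1 − m) = [2.32 × (0.075 + 0.079) − 1] / (1 − 2.32) ≈ 0.486909.

0.487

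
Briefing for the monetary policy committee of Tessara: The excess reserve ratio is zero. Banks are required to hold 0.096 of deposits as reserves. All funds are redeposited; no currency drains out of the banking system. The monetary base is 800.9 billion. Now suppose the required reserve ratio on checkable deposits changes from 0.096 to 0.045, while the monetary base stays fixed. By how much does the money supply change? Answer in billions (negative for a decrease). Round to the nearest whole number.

9455 billion

Initially m₁ = 1 / (0.096) ≈ 10.4167, so M₁ = 10.4167 × 800.9 ≈ 8342.735 billion.
After the change m₂ = 1 / (0.045) ≈ 22.2222, so M₂ = 22.2222 × 800.9 ≈ 17797.76 billion.
ΔM = M₂ − M₁ = 17797.76 − 8342.735 = 9455.025 billion.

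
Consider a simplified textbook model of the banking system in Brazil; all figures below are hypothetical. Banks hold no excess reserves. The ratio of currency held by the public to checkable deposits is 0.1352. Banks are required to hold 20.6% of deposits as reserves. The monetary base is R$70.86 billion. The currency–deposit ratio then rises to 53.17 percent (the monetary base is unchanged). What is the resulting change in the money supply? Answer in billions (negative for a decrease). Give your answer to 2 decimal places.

Initially m₁ = (1 + 0.1352) / (0.206 + 0.1352) ≈ 3.32708, so M₁ = 3.32708 × 70.86 ≈ 235.7569 billion.
After the change m₂ = (1 + 0.5317) / (0.206 + 0.5317) ≈ 2.07632, so M₂ = 2.07632 × 70.86 ≈ 147.128 billion.
ΔM = M₂ − M₁ = 147.128 − 235.7569 = -88.6289 billion.

-88.63 billion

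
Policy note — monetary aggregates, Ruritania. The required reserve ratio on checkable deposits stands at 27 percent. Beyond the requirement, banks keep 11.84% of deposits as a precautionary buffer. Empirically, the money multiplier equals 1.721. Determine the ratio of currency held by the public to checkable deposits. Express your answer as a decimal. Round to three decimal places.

Using m = 1.721. From m = (1 + c)/(c + rr + e), rearranging gives 1 + c = m·(c + rr + e), so c·(1 − m) = m·(rr + e) − 1.
Hence c = [m·(rr + e) − 1]/(1 − m) = [1.721 × (0.27 + 0.1184) − 1] / (1 − 1.721) ≈ 0.459866.

0.460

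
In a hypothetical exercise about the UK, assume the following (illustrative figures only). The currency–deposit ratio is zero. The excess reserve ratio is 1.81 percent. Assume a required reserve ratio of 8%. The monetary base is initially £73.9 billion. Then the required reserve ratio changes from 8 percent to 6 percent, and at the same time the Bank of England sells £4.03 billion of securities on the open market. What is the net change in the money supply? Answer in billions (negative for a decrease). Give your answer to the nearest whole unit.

Before: m₁ = 1 / (0.08 + 0.0181) ≈ 10.1937, MB₁ = 73.9, so M₁ = 10.1937 × 73.9 ≈ 753.3144 billion.
After: m₂ = 1 / (0.06 + 0.0181) ≈ 12.8041, MB₂ = 73.9 − 4.03 = 69.87, so M₂ = 12.8041 × 69.87 ≈ 894.6225 billion.
ΔM = M₂ − M₁ = 894.6225 − 753.3144 = 141.3081 billion.

£141 billion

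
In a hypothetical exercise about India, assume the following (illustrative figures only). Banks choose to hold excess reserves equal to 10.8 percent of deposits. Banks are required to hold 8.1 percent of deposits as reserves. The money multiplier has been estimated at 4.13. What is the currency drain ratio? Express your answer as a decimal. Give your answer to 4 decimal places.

0.0701

Using m = 4.13. From m = (1 + c)/(c + rr + e), rearranging gives 1 + c = m·(c + rr + e), so c·(1 − m) = m·(rr + e) − 1.
Hence c = [m·(rr + e) − 1]/(1 − m) = [4.13 × (0.081 + 0.108) − 1] / (1 − 4.13) ≈ 0.070105.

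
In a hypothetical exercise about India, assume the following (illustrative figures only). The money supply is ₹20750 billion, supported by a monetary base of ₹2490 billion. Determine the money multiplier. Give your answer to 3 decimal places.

The money multiplier is m = M / MB = 20750 / 2490 ≈ 8.33333.

8.333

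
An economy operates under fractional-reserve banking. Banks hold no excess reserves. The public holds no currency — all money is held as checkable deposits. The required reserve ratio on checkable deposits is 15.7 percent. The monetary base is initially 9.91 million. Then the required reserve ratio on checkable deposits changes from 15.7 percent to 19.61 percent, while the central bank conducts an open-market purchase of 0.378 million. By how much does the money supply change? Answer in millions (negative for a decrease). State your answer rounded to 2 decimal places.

Before: m₁ = 1 / (0.157) ≈ 6.36943, MB₁ = 9.91, so M₁ = 6.36943 × 9.91 ≈ 63.1211 million.
After: m₂ = 1 / (0.1961) ≈ 5.09944, MB₂ = 9.91 + 0.378 = 10.288, so M₂ = 5.09944 × 10.288 ≈ 52.463 million.
ΔM = M₂ − M₁ = 52.463 − 63.1211 = -10.6581 million.

-10.66 million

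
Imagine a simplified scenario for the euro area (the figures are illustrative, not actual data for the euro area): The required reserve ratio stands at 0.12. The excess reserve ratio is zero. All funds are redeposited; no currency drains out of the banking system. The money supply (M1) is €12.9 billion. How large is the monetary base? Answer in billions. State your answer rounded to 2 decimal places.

With no currency drain and no excess reserves, the money multiplier is m = 1/rr = 1/0.12 ≈ 8.33333.
The monetary base is MB = M / m = 12.9 / 8.33333 ≈ 1.548 billion.

€1.55 billion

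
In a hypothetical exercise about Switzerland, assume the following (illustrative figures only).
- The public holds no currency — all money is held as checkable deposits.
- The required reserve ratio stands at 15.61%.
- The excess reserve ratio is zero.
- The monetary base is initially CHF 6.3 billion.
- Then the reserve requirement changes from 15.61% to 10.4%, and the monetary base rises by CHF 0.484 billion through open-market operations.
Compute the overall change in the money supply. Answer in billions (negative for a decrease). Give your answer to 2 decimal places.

CHF 24.87 billion

Before: m₁ = 1 / (0.1561) ≈ 6.4061, MB₁ = 6.3, so M₁ = 6.4061 × 6.3 ≈ 40.3584 billion.
After: m₂ = 1 / (0.104) ≈ 9.6154, MB₂ = 6.3 + 0.484 = 6.784, so M₂ = 9.6154 × 6.784 ≈ 65.2309 billion.
ΔM = M₂ − M₁ = 65.2309 − 40.3584 = 24.8725 billion.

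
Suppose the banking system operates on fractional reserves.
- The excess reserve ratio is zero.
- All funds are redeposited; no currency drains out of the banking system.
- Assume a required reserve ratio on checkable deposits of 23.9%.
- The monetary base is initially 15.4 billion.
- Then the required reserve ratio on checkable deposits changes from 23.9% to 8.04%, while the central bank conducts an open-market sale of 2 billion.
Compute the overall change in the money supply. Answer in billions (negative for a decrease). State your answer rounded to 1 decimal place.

102.2 billion

Before: m₁ = 1 / (0.239) ≈ 4.1841, MB₁ = 15.4, so M₁ = 4.1841 × 15.4 ≈ 64.4351 billion.
After: m₂ = 1 / (0.0804) ≈ 12.4378, MB₂ = 15.4 − 2 = 13.4, so M₂ = 12.4378 × 13.4 ≈ 166.6665 billion.
ΔM = M₂ − M₁ = 166.6665 − 64.4351 = 102.2314 billion.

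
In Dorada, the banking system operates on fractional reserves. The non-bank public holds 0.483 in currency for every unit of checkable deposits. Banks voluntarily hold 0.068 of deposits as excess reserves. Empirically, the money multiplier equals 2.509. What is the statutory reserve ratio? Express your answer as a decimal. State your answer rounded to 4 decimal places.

Using m = 2.509. Since m = (1 + c)/(c + rr + e), the denominator satisfies c + rr + e = (1 + c)/m = (1 + 0.483) / 2.509 ≈ 0.591072.
With c = 0.483 and e = 0.068, the statutory reserve ratio is 0.591072 − 0.483 − 0.068 = 0.040072.

0.0401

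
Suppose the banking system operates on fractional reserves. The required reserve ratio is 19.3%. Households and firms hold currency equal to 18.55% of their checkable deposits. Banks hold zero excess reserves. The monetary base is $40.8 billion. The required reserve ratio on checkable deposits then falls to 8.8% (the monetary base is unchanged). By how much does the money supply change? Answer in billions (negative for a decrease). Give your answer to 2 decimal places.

$49.06 billion

Initially m₁ = (1 + 0.1855) / (0.193 + 0.1855) ≈ 3.13210, so M₁ = 3.13210 × 40.8 ≈ 127.7897 billion.
After the change m₂ = (1 + 0.1855) / (0.088 + 0.1855) ≈ 4.33455, so M₂ = 4.33455 × 40.8 ≈ 176.8496 billion.
ΔM = M₂ − M₁ = 176.8496 − 127.7897 = 49.0599 billion.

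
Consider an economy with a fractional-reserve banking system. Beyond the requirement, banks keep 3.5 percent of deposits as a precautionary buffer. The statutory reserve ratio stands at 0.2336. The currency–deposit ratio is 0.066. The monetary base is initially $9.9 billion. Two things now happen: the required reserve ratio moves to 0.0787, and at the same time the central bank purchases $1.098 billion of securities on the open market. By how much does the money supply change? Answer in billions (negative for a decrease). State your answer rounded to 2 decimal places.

Before: m₁ = (1 + 0.066) / (0.2336 + 0.035 + 0.066) ≈ 3.18589, MB₁ = 9.9, so M₁ = 3.18589 × 9.9 ≈ 31.5403 billion.
After: m₂ = (1 + 0.066) / (0.0787 + 0.035 + 0.066) ≈ 5.93211, MB₂ = 9.9 + 1.098 = 10.998, so M₂ = 5.93211 × 10.998 ≈ 65.2413 billion.
ΔM = M₂ − M₁ = 65.2413 − 31.5403 = 33.701 billion.

$33.70 billion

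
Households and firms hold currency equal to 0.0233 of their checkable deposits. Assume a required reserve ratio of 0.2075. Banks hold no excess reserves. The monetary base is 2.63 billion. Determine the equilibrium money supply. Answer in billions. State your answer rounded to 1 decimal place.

11.7 billion

The money multiplier is m = (1 + c) / (rr + c) = (1 + 0.0233) / (0.2075 + 0.0233) ≈ 4.4337.
So M = m × MB = 4.4337 × 2.63 ≈ 11.6606 billion.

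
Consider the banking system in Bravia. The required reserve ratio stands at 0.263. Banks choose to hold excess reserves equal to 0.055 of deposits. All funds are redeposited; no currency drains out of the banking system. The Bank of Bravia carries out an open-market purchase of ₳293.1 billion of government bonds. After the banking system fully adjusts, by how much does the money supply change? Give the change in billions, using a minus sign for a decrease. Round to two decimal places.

The money multiplier is m = 1 / (rr + e) = 1 / (0.263 + 0.055) ≈ 3.144654.
The purchase adds 293.1 billion of base, so ΔM = m × ΔMB = 3.144654 × (+293.1) ≈ 921.6981 billion.

₳921.70 billion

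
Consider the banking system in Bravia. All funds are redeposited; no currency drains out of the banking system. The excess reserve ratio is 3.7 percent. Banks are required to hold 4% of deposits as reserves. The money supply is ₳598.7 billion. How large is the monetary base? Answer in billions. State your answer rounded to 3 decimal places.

₳46.100 billion

The money multiplier is m = 1 / (rr + e) = 1 / (0.04 + 0.037) ≈ 12.9870130.
MB = M / m = 598.7 / 12.9870130 ≈ 46.0999 billion.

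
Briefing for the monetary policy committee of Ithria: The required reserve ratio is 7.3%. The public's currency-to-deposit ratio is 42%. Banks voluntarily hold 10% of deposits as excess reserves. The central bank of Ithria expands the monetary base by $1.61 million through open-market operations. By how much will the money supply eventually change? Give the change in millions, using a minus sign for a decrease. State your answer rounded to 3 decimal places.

The money multiplier is m = (1 + c) / (rr + e + c) = (1 + 0.42) / (0.073 + 0.1 + 0.42) ≈ 2.39460.
The purchase adds 1.61 million of base, so ΔM = m × ΔMB = 2.39460 × (+1.61) ≈ 3.8553 million.

$3.855 million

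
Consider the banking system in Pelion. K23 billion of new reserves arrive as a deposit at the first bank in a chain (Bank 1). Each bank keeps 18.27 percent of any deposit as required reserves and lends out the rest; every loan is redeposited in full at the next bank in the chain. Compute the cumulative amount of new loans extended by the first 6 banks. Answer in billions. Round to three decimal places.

Bank i lends (1 − rr)^i of the original deposit: Bank 1 lends 23·0.8173 = 18.7979, Bank 2 lends 23·0.8173² ≈ 15.3635, and so on.
Summing a geometric series: total = 23·[0.8173·(1 − 0.8173^6) / (1 − 0.8173)] ≈ 72.2232 billion.

K72.223 billion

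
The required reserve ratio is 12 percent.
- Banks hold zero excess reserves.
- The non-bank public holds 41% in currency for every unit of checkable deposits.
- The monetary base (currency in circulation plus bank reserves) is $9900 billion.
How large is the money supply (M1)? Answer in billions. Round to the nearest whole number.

$26338 billion

The money multiplier is m = (1 + c) / (rr + c) = (1 + 0.41) / (0.12 + 0.41) ≈ 2.66038.
So M = m × MB = 2.66038 × 9900 = 26337.762 billion.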